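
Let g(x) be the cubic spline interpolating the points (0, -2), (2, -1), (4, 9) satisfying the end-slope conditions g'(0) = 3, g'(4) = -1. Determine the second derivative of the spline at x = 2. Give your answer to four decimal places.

8.7500

Write σ_i for g''(x_i). With h_i = 2, 2 and divided differences Δ_i = 1/2, 5, the continuity of g' gives the tridiagonal system
  2·σ_0 + 8·σ_1 + 2·σ_2 = 6(Δ_1 - Δ_0) = 27
Clamped end conditions give two more equations: 2h_0·σ_0 + h_0·σ_1 = 6(Δ_0 - g'(0)) = -15 and h_1·σ_1 + 2h_1·σ_2 = 6(g'(4) - Δ_1) = -36.
Hence σ_0 = -65/8, σ_1 = 35/4, σ_2 = -107/8.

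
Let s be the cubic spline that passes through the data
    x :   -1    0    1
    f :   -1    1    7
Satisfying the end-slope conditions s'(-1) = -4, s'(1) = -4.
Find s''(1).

-36

Put M_i = s'' at the i-th knot. Here h = (1, 1) and Δ = (2, 6), so the interior equations h_(i-1)·M_(i-1) + 2(h_(i-1)+h_i)·M_i + h_i·M_(i+1) = 6(Δ_i − Δ_(i-1)) read
  1·M_0 + 4·M_1 + 1·M_2 = 6(Δ_1 - Δ_0) = 24
Clamped end conditions give two more equations: 2h_0·M_0 + h_0·M_1 = 6(Δ_0 - s'(-1)) = 36 and h_1·M_1 + 2h_1·M_2 = 6(s'(1) - Δ_1) = -60.
Solving: M_0 = 12, M_1 = 12, M_2 = -36.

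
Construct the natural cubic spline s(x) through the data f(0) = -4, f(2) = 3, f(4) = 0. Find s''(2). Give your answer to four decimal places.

With M_i denoting the second derivative at x_i, h_i = 2, 2, and Δ_i = (y_(i+1) − y_i)/h_i = 7/2, -3/2:
  2·M_0 + 8·M_1 + 2·M_2 = 6(Δ_1 - Δ_0) = -30
Natural end conditions: M_0 = M_2 = 0.
Solving the tridiagonal system: M_0 = 0, M_1 = -15/4, M_2 = 0.

-3.7500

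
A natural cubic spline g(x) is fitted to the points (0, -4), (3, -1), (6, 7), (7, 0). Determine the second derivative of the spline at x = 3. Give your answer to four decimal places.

2.9195

With m_i denoting the second derivative at x_i, h_i = 3, 3, 1, and Δ_i = (y_(i+1) − y_i)/h_i = 1, 8/3, -7:
  3·m_0 + 12·m_1 + 3·m_2 = 6(Δ_1 - Δ_0) = 10
  3·m_1 + 8·m_2 + 1·m_3 = 6(Δ_2 - Δ_1) = -58
Natural end conditions: m_0 = m_3 = 0.
Solving the tridiagonal system: m_0 = 0, m_1 = 254/87, m_2 = -242/29, m_3 = 0.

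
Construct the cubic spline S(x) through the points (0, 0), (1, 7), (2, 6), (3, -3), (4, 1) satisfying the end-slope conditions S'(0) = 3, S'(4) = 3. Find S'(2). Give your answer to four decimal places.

-8.3571

Put M_i = S'' at the i-th knot. Here h = (1, 1, 1, 1) and Δ = (7, -1, -9, 4), so the interior equations h_(i-1)·M_(i-1) + 2(h_(i-1)+h_i)·M_i + h_i·M_(i+1) = 6(Δ_i − Δ_(i-1)) read
  1·M_0 + 4·M_1 + 1·M_2 = 6(Δ_1 - Δ_0) = -48
  1·M_1 + 4·M_2 + 1·M_3 = 6(Δ_2 - Δ_1) = -48
  1·M_2 + 4·M_3 + 1·M_4 = 6(Δ_3 - Δ_2) = 78
Clamped end conditions give two more equations: 2h_0·M_0 + h_0·M_1 = 6(Δ_0 - S'(0)) = 24 and h_3·M_3 + 2h_3·M_4 = 6(S'(4) - Δ_3) = -6.
Solving the tridiagonal system: M_0 = 513/28, M_1 = -177/14, M_2 = -63/4, M_3 = 387/14, M_4 = -471/28.
On [2, 3], S'(x) = b_2 + 2c_2·(x - 2) + 3d_2·(x - 2)² with b_2 = Δ_2 - h_2(2M_2 + M_3)/6 = -117/14, c_2 = M_2/2 = -63/8, d_2 = (M_3 - M_2)/(6h_2) = 405/56. So S'(2) = -117/14.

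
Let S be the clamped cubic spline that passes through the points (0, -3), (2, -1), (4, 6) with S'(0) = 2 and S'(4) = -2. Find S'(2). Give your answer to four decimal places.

Write M_i for S''(x_i). With h_i = 2, 2 and divided differences Δ_i = 1, 7/2, the continuity of S' gives the tridiagonal system
  2·M_0 + 8·M_1 + 2·M_2 = 6(Δ_1 - Δ_0) = 15
Clamped end conditions give two more equations: 2h_0·M_0 + h_0·M_1 = 6(Δ_0 - S'(0)) = -6 and h_1·M_1 + 2h_1·M_2 = 6(S'(4) - Δ_1) = -33.
Forward elimination and back-substitution give M_0 = -35/8, M_1 = 23/4, M_2 = -89/8.
On [2, 4], S'(t) = b_1 + 2c_1·(t - 2) + 3d_1·(t - 2)² with b_1 = Δ_1 - h_1(2M_1 + M_2)/6 = 27/8, c_1 = M_1/2 = 23/8, d_1 = (M_2 - M_1)/(6h_1) = -45/32. So S'(2) = 27/8.

3.3750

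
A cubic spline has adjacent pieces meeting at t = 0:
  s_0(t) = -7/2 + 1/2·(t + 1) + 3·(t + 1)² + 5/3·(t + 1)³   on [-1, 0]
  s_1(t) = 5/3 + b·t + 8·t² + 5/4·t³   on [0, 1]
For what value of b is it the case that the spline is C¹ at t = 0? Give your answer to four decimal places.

11.5000

s_0'(t) = 1/2 + 6·(t + 1) + 5·(t + 1)², so s_0'(0) = 23/2. On the right, s_1'(0) = b, so b = 23/2.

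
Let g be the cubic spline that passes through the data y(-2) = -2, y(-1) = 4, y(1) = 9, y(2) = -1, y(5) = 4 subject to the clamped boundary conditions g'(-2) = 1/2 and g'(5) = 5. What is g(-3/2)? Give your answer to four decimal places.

0.0251

Write M_i for g''(x_i). With h_i = 1, 2, 1, 3 and divided differences Δ_i = 6, 5/2, -10, 5/3, the continuity of g' gives the tridiagonal system
  1·M_0 + 6·M_1 + 2·M_2 = 6(Δ_1 - Δ_0) = -21
  2·M_1 + 6·M_2 + 1·M_3 = 6(Δ_2 - Δ_1) = -75
  1·M_2 + 8·M_3 + 3·M_4 = 6(Δ_3 - Δ_2) = 70
Clamped end conditions give two more equations: 2h_0·M_0 + h_0·M_1 = 6(Δ_0 - g'(-2)) = 33 and h_3·M_3 + 2h_3·M_4 = 6(g'(5) - Δ_3) = 20.
Forward elimination and back-substitution give M_0 = 2123/122, M_1 = -110/61, M_2 = -3365/244, M_3 = 1385/122, M_4 = -1715/732.
On [-2, -1], g(t) = -2 + 1/2·(t + 2) + 2123/244·(t + 2)² - 781/244·(t + 2)³.
With (t + 2) = 1/2: g(-3/2) = 49/1952.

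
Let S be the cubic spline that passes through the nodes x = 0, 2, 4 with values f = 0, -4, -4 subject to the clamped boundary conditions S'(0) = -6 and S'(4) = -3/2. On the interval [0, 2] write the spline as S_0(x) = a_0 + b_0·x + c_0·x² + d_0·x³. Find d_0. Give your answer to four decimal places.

-0.4063

Let M_i = S''(x_i). Step sizes h_i = 2, 2; slopes of the chords Δ_i = (y_(i+1) - y_i)/h_i = -2, 0.
  2·M_0 + 8·M_1 + 2·M_2 = 6(Δ_1 - Δ_0) = 12
Clamped end conditions give two more equations: 2h_0·M_0 + h_0·M_1 = 6(Δ_0 - S'(0)) = 24 and h_1·M_1 + 2h_1·M_2 = 6(S'(4) - Δ_1) = -9.
Solving: M_0 = 45/8, M_1 = 3/4, M_2 = -21/8.
On [0, 2], with S_0(x) = a_0 + b_0·x + c_0·x² + d_0·x³: c_0 = M_0/2 = 45/16, d_0 = (M_1 - M_0)/(6h_0) = -13/32, b_0 = Δ_0 - h_0(2M_0 + M_1)/6 = -6.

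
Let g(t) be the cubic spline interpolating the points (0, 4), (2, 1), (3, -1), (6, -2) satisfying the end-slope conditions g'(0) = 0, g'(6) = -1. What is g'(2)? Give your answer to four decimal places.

-2.2857

Let M_i = g''(x_i). Step sizes h_i = 2, 1, 3; slopes of the chords Δ_i = (y_(i+1) - y_i)/h_i = -3/2, -2, -1/3.
  2·M_0 + 6·M_1 + 1·M_2 = 6(Δ_1 - Δ_0) = -3
  1·M_1 + 8·M_2 + 3·M_3 = 6(Δ_2 - Δ_1) = 10
Clamped end conditions give two more equations: 2h_0·M_0 + h_0·M_1 = 6(Δ_0 - g'(0)) = -9 and h_2·M_2 + 2h_2·M_3 = 6(g'(6) - Δ_2) = -4.
Forward elimination and back-substitution give M_0 = -31/14, M_1 = -1/14, M_2 = 13/7, M_3 = -67/42.
On [2, 3], g'(t) = b_1 + 2c_1·(t - 2) + 3d_1·(t - 2)² with b_1 = Δ_1 - h_1(2M_1 + M_2)/6 = -16/7, c_1 = M_1/2 = -1/28, d_1 = (M_2 - M_1)/(6h_1) = 9/28. So g'(2) = -16/7.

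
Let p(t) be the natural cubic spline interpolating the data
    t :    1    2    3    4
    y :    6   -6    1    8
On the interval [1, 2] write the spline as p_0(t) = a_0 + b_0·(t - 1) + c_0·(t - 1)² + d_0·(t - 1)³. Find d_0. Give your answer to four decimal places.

5.0667

With M_i denoting the second derivative at x_i, h_i = 1, 1, 1, and Δ_i = (y_(i+1) − y_i)/h_i = -12, 7, 7:
  1·M_0 + 4·M_1 + 1·M_2 = 6(Δ_1 - Δ_0) = 114
  1·M_1 + 4·M_2 + 1·M_3 = 6(Δ_2 - Δ_1) = 0
Natural end conditions: M_0 = M_3 = 0.
Solving: M_0 = 0, M_1 = 152/5, M_2 = -38/5, M_3 = 0.
On [1, 2], with p_0(t) = a_0 + b_0·(t - 1) + c_0·(t - 1)² + d_0·(t - 1)³: c_0 = M_0/2 = 0, d_0 = (M_1 - M_0)/(6h_0) = 76/15, b_0 = Δ_0 - h_0(2M_0 + M_1)/6 = -256/15.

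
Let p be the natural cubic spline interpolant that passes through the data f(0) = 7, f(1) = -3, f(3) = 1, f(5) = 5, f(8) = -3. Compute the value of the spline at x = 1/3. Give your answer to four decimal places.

With m_i denoting the second derivative at x_i, h_i = 1, 2, 2, 3, and Δ_i = (y_(i+1) − y_i)/h_i = -10, 2, 2, -8/3:
  1·m_0 + 6·m_1 + 2·m_2 = 6(Δ_1 - Δ_0) = 72
  2·m_1 + 8·m_2 + 2·m_3 = 6(Δ_2 - Δ_1) = 0
  2·m_2 + 10·m_3 + 3·m_4 = 6(Δ_3 - Δ_2) = -28
Natural end conditions: m_0 = m_4 = 0.
Solving the tridiagonal system: m_0 = 0, m_1 = 335/26, m_2 = -69/26, m_3 = -59/26, m_4 = 0.
On [0, 1], p(x) = 7 - 1895/156·x + 0·x² + 335/156·x³.
With x = 1/3: p(1/3) = 3191/1053.

3.0304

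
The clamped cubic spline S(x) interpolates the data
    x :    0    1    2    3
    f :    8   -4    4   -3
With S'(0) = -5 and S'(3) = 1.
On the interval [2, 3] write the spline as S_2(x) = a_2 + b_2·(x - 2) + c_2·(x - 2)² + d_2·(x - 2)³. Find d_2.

16

Put M_i = S'' at the i-th knot. Here h = (1, 1, 1) and Δ = (-12, 8, -7), so the interior equations h_(i-1)·M_(i-1) + 2(h_(i-1)+h_i)·M_i + h_i·M_(i+1) = 6(Δ_i − Δ_(i-1)) read
  1·M_0 + 4·M_1 + 1·M_2 = 6(Δ_1 - Δ_0) = 120
  1·M_1 + 4·M_2 + 1·M_3 = 6(Δ_2 - Δ_1) = -90
Clamped end conditions give two more equations: 2h_0·M_0 + h_0·M_1 = 6(Δ_0 - S'(0)) = -42 and h_2·M_2 + 2h_2·M_3 = 6(S'(3) - Δ_2) = 48.
Solving the tridiagonal system: M_0 = -48, M_1 = 54, M_2 = -48, M_3 = 48.
On [2, 3], with S_2(x) = a_2 + b_2·(x - 2) + c_2·(x - 2)² + d_2·(x - 2)³: c_2 = M_2/2 = -24, d_2 = (M_3 - M_2)/(6h_2) = 16, b_2 = Δ_2 - h_2(2M_2 + M_3)/6 = 1.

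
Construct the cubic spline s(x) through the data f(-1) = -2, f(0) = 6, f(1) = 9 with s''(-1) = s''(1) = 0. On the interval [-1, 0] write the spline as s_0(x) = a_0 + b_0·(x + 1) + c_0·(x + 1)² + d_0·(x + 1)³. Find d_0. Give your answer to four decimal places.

Put σ_i = s'' at the i-th knot. Here h = (1, 1) and Δ = (8, 3), so the interior equations h_(i-1)·σ_(i-1) + 2(h_(i-1)+h_i)·σ_i + h_i·σ_(i+1) = 6(Δ_i − Δ_(i-1)) read
  1·σ_0 + 4·σ_1 + 1·σ_2 = 6(Δ_1 - Δ_0) = -30
Natural end conditions: σ_0 = σ_2 = 0.
Solving: σ_0 = 0, σ_1 = -15/2, σ_2 = 0.
On [-1, 0], with s_0(x) = a_0 + b_0·(x + 1) + c_0·(x + 1)² + d_0·(x + 1)³: c_0 = σ_0/2 = 0, d_0 = (σ_1 - σ_0)/(6h_0) = -5/4, b_0 = Δ_0 - h_0(2σ_0 + σ_1)/6 = 37/4.

-1.2500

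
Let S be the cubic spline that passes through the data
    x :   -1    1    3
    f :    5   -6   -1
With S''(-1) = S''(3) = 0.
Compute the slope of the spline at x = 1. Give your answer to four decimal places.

-1.5000

With σ_i denoting the second derivative at x_i, h_i = 2, 2, and Δ_i = (y_(i+1) − y_i)/h_i = -11/2, 5/2:
  2·σ_0 + 8·σ_1 + 2·σ_2 = 6(Δ_1 - Δ_0) = 48
Natural end conditions: σ_0 = σ_2 = 0.
Solving: σ_0 = 0, σ_1 = 6, σ_2 = 0.
On [1, 3], S'(x) = b_1 + 2c_1·(x - 1) + 3d_1·(x - 1)² with b_1 = Δ_1 - h_1(2σ_1 + σ_2)/6 = -3/2, c_1 = σ_1/2 = 3, d_1 = (σ_2 - σ_1)/(6h_1) = -1/2. So S'(1) = -3/2.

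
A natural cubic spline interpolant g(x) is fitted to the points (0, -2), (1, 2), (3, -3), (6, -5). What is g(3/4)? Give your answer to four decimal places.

1.4023

Put M_i = g'' at the i-th knot. Here h = (1, 2, 3) and Δ = (4, -5/2, -2/3), so the interior equations h_(i-1)·M_(i-1) + 2(h_(i-1)+h_i)·M_i + h_i·M_(i+1) = 6(Δ_i − Δ_(i-1)) read
  1·M_0 + 6·M_1 + 2·M_2 = 6(Δ_1 - Δ_0) = -39
  2·M_1 + 10·M_2 + 3·M_3 = 6(Δ_2 - Δ_1) = 11
Natural end conditions: M_0 = M_3 = 0.
Solving: M_0 = 0, M_1 = -103/14, M_2 = 18/7, M_3 = 0.
On [0, 1], g(x) = -2 + 439/84·x + 0·x² - 103/84·x³.
With x = 3/4: g(3/4) = 359/256.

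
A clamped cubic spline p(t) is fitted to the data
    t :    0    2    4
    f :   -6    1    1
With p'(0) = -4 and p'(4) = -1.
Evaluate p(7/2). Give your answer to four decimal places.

Write m_i for p''(x_i). With h_i = 2, 2 and divided differences Δ_i = 7/2, 0, the continuity of p' gives the tridiagonal system
  2·m_0 + 8·m_1 + 2·m_2 = 6(Δ_1 - Δ_0) = -21
Clamped end conditions give two more equations: 2h_0·m_0 + h_0·m_1 = 6(Δ_0 - p'(0)) = 45 and h_1·m_1 + 2h_1·m_2 = 6(p'(4) - Δ_1) = -6.
Solving the tridiagonal system: m_0 = 117/8, m_1 = -27/4, m_2 = 15/8.
On [2, 4], p(t) = 1 + 31/8·(t - 2) - 27/8·(t - 2)² + 23/32·(t - 2)³.
With (t - 2) = 3/2: p(7/2) = 421/256.

1.6445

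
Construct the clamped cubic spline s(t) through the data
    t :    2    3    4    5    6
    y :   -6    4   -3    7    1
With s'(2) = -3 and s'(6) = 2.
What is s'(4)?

1

Write M_i for s''(x_i). With h_i = 1, 1, 1, 1 and divided differences Δ_i = 10, -7, 10, -6, the continuity of s' gives the tridiagonal system
  1·M_0 + 4·M_1 + 1·M_2 = 6(Δ_1 - Δ_0) = -102
  1·M_1 + 4·M_2 + 1·M_3 = 6(Δ_2 - Δ_1) = 102
  1·M_2 + 4·M_3 + 1·M_4 = 6(Δ_3 - Δ_2) = -96
Clamped end conditions give two more equations: 2h_0·M_0 + h_0·M_1 = 6(Δ_0 - s'(2)) = 78 and h_3·M_3 + 2h_3·M_4 = 6(s'(6) - Δ_3) = 48.
Forward elimination and back-substitution give M_0 = 133/2, M_1 = -55, M_2 = 103/2, M_3 = -49, M_4 = 97/2.
On [4, 5], s'(t) = b_2 + 2c_2·(t - 4) + 3d_2·(t - 4)² with b_2 = Δ_2 - h_2(2M_2 + M_3)/6 = 1, c_2 = M_2/2 = 103/4, d_2 = (M_3 - M_2)/(6h_2) = -67/4. So s'(4) = 1.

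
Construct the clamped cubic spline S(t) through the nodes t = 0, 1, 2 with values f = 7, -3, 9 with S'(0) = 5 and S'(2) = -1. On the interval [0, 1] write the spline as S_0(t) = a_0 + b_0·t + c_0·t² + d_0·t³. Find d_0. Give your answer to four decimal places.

Let m_i = S''(x_i). Step sizes h_i = 1, 1; slopes of the chords Δ_i = (y_(i+1) - y_i)/h_i = -10, 12.
  1·m_0 + 4·m_1 + 1·m_2 = 6(Δ_1 - Δ_0) = 132
Clamped end conditions give two more equations: 2h_0·m_0 + h_0·m_1 = 6(Δ_0 - S'(0)) = -90 and h_1·m_1 + 2h_1·m_2 = 6(S'(2) - Δ_1) = -78.
Solving: m_0 = -81, m_1 = 72, m_2 = -75.
On [0, 1], with S_0(t) = a_0 + b_0·t + c_0·t² + d_0·t³: c_0 = m_0/2 = -81/2, d_0 = (m_1 - m_0)/(6h_0) = 51/2, b_0 = Δ_0 - h_0(2m_0 + m_1)/6 = 5.

25.5000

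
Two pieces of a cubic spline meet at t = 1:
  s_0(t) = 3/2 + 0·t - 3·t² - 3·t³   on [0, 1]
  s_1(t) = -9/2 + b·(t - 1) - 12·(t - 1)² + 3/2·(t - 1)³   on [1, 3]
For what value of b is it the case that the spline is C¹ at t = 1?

s_0'(t) = 0 - 6·t - 9·t², so s_0'(1) = -15. On the right, s_1'(1) = b, so b = -15.

-15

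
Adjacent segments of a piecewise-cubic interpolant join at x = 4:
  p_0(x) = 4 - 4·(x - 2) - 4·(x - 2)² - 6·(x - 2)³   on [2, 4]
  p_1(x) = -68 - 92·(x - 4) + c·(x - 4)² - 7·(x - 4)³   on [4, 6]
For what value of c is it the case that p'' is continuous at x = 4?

p_0''(x) = -8 - 36·(x - 2), so p_0''(4) = -80. On the right, p_1''(4) = 2c, so c = -40.

-40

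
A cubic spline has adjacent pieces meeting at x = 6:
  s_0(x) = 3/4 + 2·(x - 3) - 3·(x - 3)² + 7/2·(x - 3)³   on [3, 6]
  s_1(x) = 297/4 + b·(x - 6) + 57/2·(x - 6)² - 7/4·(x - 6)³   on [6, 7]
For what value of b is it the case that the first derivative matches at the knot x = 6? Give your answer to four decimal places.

78.5000

s_0'(x) = 2 - 6·(x - 3) + 21/2·(x - 3)², so s_0'(6) = 157/2. On the right, s_1'(6) = b, so b = 157/2.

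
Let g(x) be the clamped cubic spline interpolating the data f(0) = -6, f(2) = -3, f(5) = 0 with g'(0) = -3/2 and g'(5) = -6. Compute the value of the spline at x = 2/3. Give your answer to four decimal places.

-6.2000

Put M_i = g'' at the i-th knot. Here h = (2, 3) and Δ = (3/2, 1), so the interior equations h_(i-1)·M_(i-1) + 2(h_(i-1)+h_i)·M_i + h_i·M_(i+1) = 6(Δ_i − Δ_(i-1)) read
  2·M_0 + 10·M_1 + 3·M_2 = 6(Δ_1 - Δ_0) = -3
Clamped end conditions give two more equations: 2h_0·M_0 + h_0·M_1 = 6(Δ_0 - g'(0)) = 18 and h_1·M_1 + 2h_1·M_2 = 6(g'(5) - Δ_1) = -42.
Solving: M_0 = 39/10, M_1 = 6/5, M_2 = -38/5.
On [0, 2], g(x) = -6 - 3/2·x + 39/20·x² - 9/40·x³.
With x = 2/3: g(2/3) = -31/5.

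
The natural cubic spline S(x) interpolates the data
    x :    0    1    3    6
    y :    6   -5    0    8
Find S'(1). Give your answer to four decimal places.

Write M_i for S''(x_i). With h_i = 1, 2, 3 and divided differences Δ_i = -11, 5/2, 8/3, the continuity of S' gives the tridiagonal system
  1·M_0 + 6·M_1 + 2·M_2 = 6(Δ_1 - Δ_0) = 81
  2·M_1 + 10·M_2 + 3·M_3 = 6(Δ_2 - Δ_1) = 1
Natural end conditions: M_0 = M_3 = 0.
Solving: M_0 = 0, M_1 = 101/7, M_2 = -39/14, M_3 = 0.
On [1, 3], S'(x) = b_1 + 2c_1·(x - 1) + 3d_1·(x - 1)² with b_1 = Δ_1 - h_1(2M_1 + M_2)/6 = -130/21, c_1 = M_1/2 = 101/14, d_1 = (M_2 - M_1)/(6h_1) = -241/168. So S'(1) = -130/21.

-6.1905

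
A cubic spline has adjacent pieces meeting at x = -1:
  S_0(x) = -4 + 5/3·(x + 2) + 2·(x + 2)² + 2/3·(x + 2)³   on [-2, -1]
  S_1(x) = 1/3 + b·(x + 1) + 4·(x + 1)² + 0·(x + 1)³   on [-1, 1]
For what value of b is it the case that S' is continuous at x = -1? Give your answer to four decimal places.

7.6667

S_0'(x) = 5/3 + 4·(x + 2) + 2·(x + 2)², so S_0'(-1) = 23/3. On the right, S_1'(-1) = b, so b = 23/3.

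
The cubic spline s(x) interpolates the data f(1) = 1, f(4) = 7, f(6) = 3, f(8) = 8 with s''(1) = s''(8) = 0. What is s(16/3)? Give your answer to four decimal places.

Let M_i = s''(x_i). Step sizes h_i = 3, 2, 2; slopes of the chords Δ_i = (y_(i+1) - y_i)/h_i = 2, -2, 5/2.
  3·M_0 + 10·M_1 + 2·M_2 = 6(Δ_1 - Δ_0) = -24
  2·M_1 + 8·M_2 + 2·M_3 = 6(Δ_2 - Δ_1) = 27
Natural end conditions: M_0 = M_3 = 0.
Forward elimination and back-substitution give M_0 = 0, M_1 = -123/38, M_2 = 159/38, M_3 = 0.
On [4, 6], s(x) = 7 - 47/38·(x - 4) - 123/76·(x - 4)² + 47/76·(x - 4)³.
With (x - 4) = 4/3: s(16/3) = 2021/513.

3.9396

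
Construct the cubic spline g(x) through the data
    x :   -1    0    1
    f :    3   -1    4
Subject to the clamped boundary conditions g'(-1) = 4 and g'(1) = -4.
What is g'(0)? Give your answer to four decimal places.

0.7500

With M_i denoting the second derivative at x_i, h_i = 1, 1, and Δ_i = (y_(i+1) − y_i)/h_i = -4, 5:
  1·M_0 + 4·M_1 + 1·M_2 = 6(Δ_1 - Δ_0) = 54
Clamped end conditions give two more equations: 2h_0·M_0 + h_0·M_1 = 6(Δ_0 - g'(-1)) = -48 and h_1·M_1 + 2h_1·M_2 = 6(g'(1) - Δ_1) = -54.
Hence M_0 = -83/2, M_1 = 35, M_2 = -89/2.
On [0, 1], g'(x) = b_1 + 2c_1·x + 3d_1·x² with b_1 = Δ_1 - h_1(2M_1 + M_2)/6 = 3/4, c_1 = M_1/2 = 35/2, d_1 = (M_2 - M_1)/(6h_1) = -53/4. So g'(0) = 3/4.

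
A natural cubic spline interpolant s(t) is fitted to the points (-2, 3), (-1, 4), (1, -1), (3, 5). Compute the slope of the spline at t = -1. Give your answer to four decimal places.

-0.7727

With M_i denoting the second derivative at x_i, h_i = 1, 2, 2, and Δ_i = (y_(i+1) − y_i)/h_i = 1, -5/2, 3:
  1·M_0 + 6·M_1 + 2·M_2 = 6(Δ_1 - Δ_0) = -21
  2·M_1 + 8·M_2 + 2·M_3 = 6(Δ_2 - Δ_1) = 33
Natural end conditions: M_0 = M_3 = 0.
Forward elimination and back-substitution give M_0 = 0, M_1 = -117/22, M_2 = 60/11, M_3 = 0.
On [-1, 1], s'(t) = b_1 + 2c_1·(t + 1) + 3d_1·(t + 1)² with b_1 = Δ_1 - h_1(2M_1 + M_2)/6 = -17/22, c_1 = M_1/2 = -117/44, d_1 = (M_2 - M_1)/(6h_1) = 79/88. So s'(-1) = -17/22.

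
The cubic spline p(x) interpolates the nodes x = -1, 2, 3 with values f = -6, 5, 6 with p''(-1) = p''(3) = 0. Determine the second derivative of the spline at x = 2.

With m_i denoting the second derivative at x_i, h_i = 3, 1, and Δ_i = (y_(i+1) − y_i)/h_i = 11/3, 1:
  3·m_0 + 8·m_1 + 1·m_2 = 6(Δ_1 - Δ_0) = -16
Natural end conditions: m_0 = m_2 = 0.
Hence m_0 = 0, m_1 = -2, m_2 = 0.

-2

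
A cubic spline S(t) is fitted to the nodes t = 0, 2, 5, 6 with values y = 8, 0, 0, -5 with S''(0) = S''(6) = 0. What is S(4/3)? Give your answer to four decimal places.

1.6860

Put σ_i = S'' at the i-th knot. Here h = (2, 3, 1) and Δ = (-4, 0, -5), so the interior equations h_(i-1)·σ_(i-1) + 2(h_(i-1)+h_i)·σ_i + h_i·σ_(i+1) = 6(Δ_i − Δ_(i-1)) read
  2·σ_0 + 10·σ_1 + 3·σ_2 = 6(Δ_1 - Δ_0) = 24
  3·σ_1 + 8·σ_2 + 1·σ_3 = 6(Δ_2 - Δ_1) = -30
Natural end conditions: σ_0 = σ_3 = 0.
Forward elimination and back-substitution give σ_0 = 0, σ_1 = 282/71, σ_2 = -372/71, σ_3 = 0.
On [0, 2], S(t) = 8 - 378/71·t + 0·t² + 47/142·t³.
With t = 4/3: S(4/3) = 3232/1917.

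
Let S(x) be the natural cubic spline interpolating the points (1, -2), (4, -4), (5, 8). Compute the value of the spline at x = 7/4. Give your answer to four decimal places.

-5.8398

Let M_i = S''(x_i). Step sizes h_i = 3, 1; slopes of the chords Δ_i = (y_(i+1) - y_i)/h_i = -2/3, 12.
  3·M_0 + 8·M_1 + 1·M_2 = 6(Δ_1 - Δ_0) = 76
Natural end conditions: M_0 = M_2 = 0.
Forward elimination and back-substitution give M_0 = 0, M_1 = 19/2, M_2 = 0.
On [1, 4], S(x) = -2 - 65/12·(x - 1) + 0·(x - 1)² + 19/36·(x - 1)³.
With (x - 1) = 3/4: S(7/4) = -1495/256.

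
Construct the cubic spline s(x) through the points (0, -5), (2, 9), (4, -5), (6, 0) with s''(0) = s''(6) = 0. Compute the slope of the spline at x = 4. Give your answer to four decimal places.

-4.4333

Let m_i = s''(x_i). Step sizes h_i = 2, 2, 2; slopes of the chords Δ_i = (y_(i+1) - y_i)/h_i = 7, -7, 5/2.
  2·m_0 + 8·m_1 + 2·m_2 = 6(Δ_1 - Δ_0) = -84
  2·m_1 + 8·m_2 + 2·m_3 = 6(Δ_2 - Δ_1) = 57
Natural end conditions: m_0 = m_3 = 0.
Solving the tridiagonal system: m_0 = 0, m_1 = -131/10, m_2 = 52/5, m_3 = 0.
On [4, 6], s'(x) = b_2 + 2c_2·(x - 4) + 3d_2·(x - 4)² with b_2 = Δ_2 - h_2(2m_2 + m_3)/6 = -133/30, c_2 = m_2/2 = 26/5, d_2 = (m_3 - m_2)/(6h_2) = -13/15. So s'(4) = -133/30.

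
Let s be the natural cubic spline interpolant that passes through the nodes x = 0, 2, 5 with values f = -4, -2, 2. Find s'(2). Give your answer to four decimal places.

Let m_i = s''(x_i). Step sizes h_i = 2, 3; slopes of the chords Δ_i = (y_(i+1) - y_i)/h_i = 1, 4/3.
  2·m_0 + 10·m_1 + 3·m_2 = 6(Δ_1 - Δ_0) = 2
Natural end conditions: m_0 = m_2 = 0.
Solving the tridiagonal system: m_0 = 0, m_1 = 1/5, m_2 = 0.
On [2, 5], s'(x) = b_1 + 2c_1·(x - 2) + 3d_1·(x - 2)² with b_1 = Δ_1 - h_1(2m_1 + m_2)/6 = 17/15, c_1 = m_1/2 = 1/10, d_1 = (m_2 - m_1)/(6h_1) = -1/90. So s'(2) = 17/15.

1.1333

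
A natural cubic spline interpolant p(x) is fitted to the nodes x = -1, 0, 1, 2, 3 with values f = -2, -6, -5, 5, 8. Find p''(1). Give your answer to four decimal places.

16.2857

Write M_i for p''(x_i). With h_i = 1, 1, 1, 1 and divided differences Δ_i = -4, 1, 10, 3, the continuity of p' gives the tridiagonal system
  1·M_0 + 4·M_1 + 1·M_2 = 6(Δ_1 - Δ_0) = 30
  1·M_1 + 4·M_2 + 1·M_3 = 6(Δ_2 - Δ_1) = 54
  1·M_2 + 4·M_3 + 1·M_4 = 6(Δ_3 - Δ_2) = -42
Natural end conditions: M_0 = M_4 = 0.
Solving the tridiagonal system: M_0 = 0, M_1 = 24/7, M_2 = 114/7, M_3 = -102/7, M_4 = 0.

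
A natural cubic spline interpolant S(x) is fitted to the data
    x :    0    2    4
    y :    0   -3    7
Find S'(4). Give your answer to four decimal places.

With M_i denoting the second derivative at x_i, h_i = 2, 2, and Δ_i = (y_(i+1) − y_i)/h_i = -3/2, 5:
  2·M_0 + 8·M_1 + 2·M_2 = 6(Δ_1 - Δ_0) = 39
Natural end conditions: M_0 = M_2 = 0.
Hence M_0 = 0, M_1 = 39/8, M_2 = 0.
On [2, 4], S'(x) = b_1 + 2c_1·(x - 2) + 3d_1·(x - 2)² with b_1 = Δ_1 - h_1(2M_1 + M_2)/6 = 7/4, c_1 = M_1/2 = 39/16, d_1 = (M_2 - M_1)/(6h_1) = -13/32. So S'(4) = 53/8.

6.6250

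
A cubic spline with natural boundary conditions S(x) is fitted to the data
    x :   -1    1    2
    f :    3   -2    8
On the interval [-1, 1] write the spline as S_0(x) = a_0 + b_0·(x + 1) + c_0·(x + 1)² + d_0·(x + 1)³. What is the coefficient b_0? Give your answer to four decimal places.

With σ_i denoting the second derivative at x_i, h_i = 2, 1, and Δ_i = (y_(i+1) − y_i)/h_i = -5/2, 10:
  2·σ_0 + 6·σ_1 + 1·σ_2 = 6(Δ_1 - Δ_0) = 75
Natural end conditions: σ_0 = σ_2 = 0.
Forward elimination and back-substitution give σ_0 = 0, σ_1 = 25/2, σ_2 = 0.
On [-1, 1], with S_0(x) = a_0 + b_0·(x + 1) + c_0·(x + 1)² + d_0·(x + 1)³: c_0 = σ_0/2 = 0, d_0 = (σ_1 - σ_0)/(6h_0) = 25/24, b_0 = Δ_0 - h_0(2σ_0 + σ_1)/6 = -20/3.

-6.6667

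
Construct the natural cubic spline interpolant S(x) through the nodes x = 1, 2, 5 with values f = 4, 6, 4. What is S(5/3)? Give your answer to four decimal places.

5.4568

With σ_i denoting the second derivative at x_i, h_i = 1, 3, and Δ_i = (y_(i+1) − y_i)/h_i = 2, -2/3:
  1·σ_0 + 8·σ_1 + 3·σ_2 = 6(Δ_1 - Δ_0) = -16
Natural end conditions: σ_0 = σ_2 = 0.
Forward elimination and back-substitution give σ_0 = 0, σ_1 = -2, σ_2 = 0.
On [1, 2], S(x) = 4 + 7/3·(x - 1) + 0·(x - 1)² - 1/3·(x - 1)³.
With (x - 1) = 2/3: S(5/3) = 442/81.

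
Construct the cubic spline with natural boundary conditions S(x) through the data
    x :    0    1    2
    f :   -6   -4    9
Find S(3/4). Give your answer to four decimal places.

-5.4023

Put M_i = S'' at the i-th knot. Here h = (1, 1) and Δ = (2, 13), so the interior equations h_(i-1)·M_(i-1) + 2(h_(i-1)+h_i)·M_i + h_i·M_(i+1) = 6(Δ_i − Δ_(i-1)) read
  1·M_0 + 4·M_1 + 1·M_2 = 6(Δ_1 - Δ_0) = 66
Natural end conditions: M_0 = M_2 = 0.
Solving: M_0 = 0, M_1 = 33/2, M_2 = 0.
On [0, 1], S(x) = -6 - 3/4·x + 0·x² + 11/4·x³.
With x = 3/4: S(3/4) = -1383/256.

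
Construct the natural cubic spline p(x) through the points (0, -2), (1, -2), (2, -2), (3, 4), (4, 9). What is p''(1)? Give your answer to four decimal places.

-2.6786

With σ_i denoting the second derivative at x_i, h_i = 1, 1, 1, 1, and Δ_i = (y_(i+1) − y_i)/h_i = 0, 0, 6, 5:
  1·σ_0 + 4·σ_1 + 1·σ_2 = 6(Δ_1 - Δ_0) = 0
  1·σ_1 + 4·σ_2 + 1·σ_3 = 6(Δ_2 - Δ_1) = 36
  1·σ_2 + 4·σ_3 + 1·σ_4 = 6(Δ_3 - Δ_2) = -6
Natural end conditions: σ_0 = σ_4 = 0.
Solving: σ_0 = 0, σ_1 = -75/28, σ_2 = 75/7, σ_3 = -117/28, σ_4 = 0.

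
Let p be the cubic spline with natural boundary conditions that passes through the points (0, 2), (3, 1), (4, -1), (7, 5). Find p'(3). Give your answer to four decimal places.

-1.9841

Let σ_i = p''(x_i). Step sizes h_i = 3, 1, 3; slopes of the chords Δ_i = (y_(i+1) - y_i)/h_i = -1/3, -2, 2.
  3·σ_0 + 8·σ_1 + 1·σ_2 = 6(Δ_1 - Δ_0) = -10
  1·σ_1 + 8·σ_2 + 3·σ_3 = 6(Δ_2 - Δ_1) = 24
Natural end conditions: σ_0 = σ_3 = 0.
Solving the tridiagonal system: σ_0 = 0, σ_1 = -104/63, σ_2 = 202/63, σ_3 = 0.
On [3, 4], p'(x) = b_1 + 2c_1·(x - 3) + 3d_1·(x - 3)² with b_1 = Δ_1 - h_1(2σ_1 + σ_2)/6 = -125/63, c_1 = σ_1/2 = -52/63, d_1 = (σ_2 - σ_1)/(6h_1) = 17/21. So p'(3) = -125/63.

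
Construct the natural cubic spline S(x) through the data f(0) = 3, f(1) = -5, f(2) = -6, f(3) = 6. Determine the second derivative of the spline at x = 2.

Put σ_i = S'' at the i-th knot. Here h = (1, 1, 1) and Δ = (-8, -1, 12), so the interior equations h_(i-1)·σ_(i-1) + 2(h_(i-1)+h_i)·σ_i + h_i·σ_(i+1) = 6(Δ_i − Δ_(i-1)) read
  1·σ_0 + 4·σ_1 + 1·σ_2 = 6(Δ_1 - Δ_0) = 42
  1·σ_1 + 4·σ_2 + 1·σ_3 = 6(Δ_2 - Δ_1) = 78
Natural end conditions: σ_0 = σ_3 = 0.
Forward elimination and back-substitution give σ_0 = 0, σ_1 = 6, σ_2 = 18, σ_3 = 0.

18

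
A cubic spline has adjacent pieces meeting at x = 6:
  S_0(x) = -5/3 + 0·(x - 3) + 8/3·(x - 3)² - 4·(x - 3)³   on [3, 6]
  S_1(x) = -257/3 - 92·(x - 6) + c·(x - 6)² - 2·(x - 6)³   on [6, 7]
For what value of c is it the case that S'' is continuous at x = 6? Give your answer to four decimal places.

S_0''(x) = 16/3 - 24·(x - 3), so S_0''(6) = -200/3. On the right, S_1''(6) = 2c, so c = -100/3.

-33.3333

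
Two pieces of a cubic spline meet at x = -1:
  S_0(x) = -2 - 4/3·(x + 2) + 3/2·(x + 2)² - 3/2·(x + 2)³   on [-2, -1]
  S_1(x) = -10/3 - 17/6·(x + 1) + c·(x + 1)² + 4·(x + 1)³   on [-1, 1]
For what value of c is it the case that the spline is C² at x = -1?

-3

S_0''(x) = 3 - 9·(x + 2), so S_0''(-1) = -6. On the right, S_1''(-1) = 2c, so c = -3.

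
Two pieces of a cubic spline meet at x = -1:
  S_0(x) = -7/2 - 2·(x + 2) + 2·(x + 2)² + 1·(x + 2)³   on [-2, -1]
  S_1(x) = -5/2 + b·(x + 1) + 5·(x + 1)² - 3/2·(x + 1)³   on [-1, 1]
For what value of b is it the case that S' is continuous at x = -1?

S_0'(x) = -2 + 4·(x + 2) + 3·(x + 2)², so S_0'(-1) = 5. On the right, S_1'(-1) = b, so b = 5.

5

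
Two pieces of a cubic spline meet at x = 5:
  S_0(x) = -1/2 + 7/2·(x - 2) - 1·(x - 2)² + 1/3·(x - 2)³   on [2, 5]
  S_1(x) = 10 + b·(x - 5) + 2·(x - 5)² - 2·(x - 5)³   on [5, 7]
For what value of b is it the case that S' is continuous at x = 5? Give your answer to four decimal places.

S_0'(x) = 7/2 - 2·(x - 2) + 1·(x - 2)², so S_0'(5) = 13/2. On the right, S_1'(5) = b, so b = 13/2.

6.5000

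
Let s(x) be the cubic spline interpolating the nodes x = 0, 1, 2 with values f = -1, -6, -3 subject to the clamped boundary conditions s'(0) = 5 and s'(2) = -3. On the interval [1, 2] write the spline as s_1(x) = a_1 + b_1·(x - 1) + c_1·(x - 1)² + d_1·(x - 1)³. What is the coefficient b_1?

Put M_i = s'' at the i-th knot. Here h = (1, 1) and Δ = (-5, 3), so the interior equations h_(i-1)·M_(i-1) + 2(h_(i-1)+h_i)·M_i + h_i·M_(i+1) = 6(Δ_i − Δ_(i-1)) read
  1·M_0 + 4·M_1 + 1·M_2 = 6(Δ_1 - Δ_0) = 48
Clamped end conditions give two more equations: 2h_0·M_0 + h_0·M_1 = 6(Δ_0 - s'(0)) = -60 and h_1·M_1 + 2h_1·M_2 = 6(s'(2) - Δ_1) = -36.
Hence M_0 = -46, M_1 = 32, M_2 = -34.
On [1, 2], with s_1(x) = a_1 + b_1·(x - 1) + c_1·(x - 1)² + d_1·(x - 1)³: c_1 = M_1/2 = 16, d_1 = (M_2 - M_1)/(6h_1) = -11, b_1 = Δ_1 - h_1(2M_1 + M_2)/6 = -2.

-2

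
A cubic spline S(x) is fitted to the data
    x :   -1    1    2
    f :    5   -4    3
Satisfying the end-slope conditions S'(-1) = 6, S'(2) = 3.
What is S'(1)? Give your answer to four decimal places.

2.7500

Let M_i = S''(x_i). Step sizes h_i = 2, 1; slopes of the chords Δ_i = (y_(i+1) - y_i)/h_i = -9/2, 7.
  2·M_0 + 6·M_1 + 1·M_2 = 6(Δ_1 - Δ_0) = 69
Clamped end conditions give two more equations: 2h_0·M_0 + h_0·M_1 = 6(Δ_0 - S'(-1)) = -63 and h_1·M_1 + 2h_1·M_2 = 6(S'(2) - Δ_1) = -24.
Hence M_0 = -113/4, M_1 = 25, M_2 = -49/2.
On [1, 2], S'(x) = b_1 + 2c_1·(x - 1) + 3d_1·(x - 1)² with b_1 = Δ_1 - h_1(2M_1 + M_2)/6 = 11/4, c_1 = M_1/2 = 25/2, d_1 = (M_2 - M_1)/(6h_1) = -33/4. So S'(1) = 11/4.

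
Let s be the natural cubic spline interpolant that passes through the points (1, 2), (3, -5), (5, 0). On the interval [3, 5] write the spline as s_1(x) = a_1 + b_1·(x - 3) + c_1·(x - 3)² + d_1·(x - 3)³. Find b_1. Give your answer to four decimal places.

-0.5000

Put m_i = s'' at the i-th knot. Here h = (2, 2) and Δ = (-7/2, 5/2), so the interior equations h_(i-1)·m_(i-1) + 2(h_(i-1)+h_i)·m_i + h_i·m_(i+1) = 6(Δ_i − Δ_(i-1)) read
  2·m_0 + 8·m_1 + 2·m_2 = 6(Δ_1 - Δ_0) = 36
Natural end conditions: m_0 = m_2 = 0.
Solving: m_0 = 0, m_1 = 9/2, m_2 = 0.
On [3, 5], with s_1(x) = a_1 + b_1·(x - 3) + c_1·(x - 3)² + d_1·(x - 3)³: c_1 = m_1/2 = 9/4, d_1 = (m_2 - m_1)/(6h_1) = -3/8, b_1 = Δ_1 - h_1(2m_1 + m_2)/6 = -1/2.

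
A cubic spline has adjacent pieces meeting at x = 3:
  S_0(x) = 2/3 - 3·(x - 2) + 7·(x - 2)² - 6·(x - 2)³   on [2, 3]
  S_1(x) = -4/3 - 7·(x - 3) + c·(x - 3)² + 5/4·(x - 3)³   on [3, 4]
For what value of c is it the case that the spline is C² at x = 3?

-11

S_0''(x) = 14 - 36·(x - 2), so S_0''(3) = -22. On the right, S_1''(3) = 2c, so c = -11.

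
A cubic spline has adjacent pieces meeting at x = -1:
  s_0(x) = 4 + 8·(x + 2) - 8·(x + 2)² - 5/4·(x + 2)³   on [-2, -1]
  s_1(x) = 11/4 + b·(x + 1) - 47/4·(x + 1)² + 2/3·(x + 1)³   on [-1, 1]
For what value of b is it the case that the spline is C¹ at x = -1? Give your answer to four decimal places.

s_0'(x) = 8 - 16·(x + 2) - 15/4·(x + 2)², so s_0'(-1) = -47/4. On the right, s_1'(-1) = b, so b = -47/4.

-11.7500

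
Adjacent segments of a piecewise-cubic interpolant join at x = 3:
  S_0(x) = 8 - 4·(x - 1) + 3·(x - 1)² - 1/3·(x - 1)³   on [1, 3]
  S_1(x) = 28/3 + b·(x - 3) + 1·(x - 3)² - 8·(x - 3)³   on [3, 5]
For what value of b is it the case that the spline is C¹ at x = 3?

4

S_0'(x) = -4 + 6·(x - 1) - 1·(x - 1)², so S_0'(3) = 4. On the right, S_1'(3) = b, so b = 4.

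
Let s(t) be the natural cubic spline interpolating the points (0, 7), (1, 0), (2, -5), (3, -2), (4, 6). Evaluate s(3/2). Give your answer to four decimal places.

Put σ_i = s'' at the i-th knot. Here h = (1, 1, 1, 1) and Δ = (-7, -5, 3, 8), so the interior equations h_(i-1)·σ_(i-1) + 2(h_(i-1)+h_i)·σ_i + h_i·σ_(i+1) = 6(Δ_i − Δ_(i-1)) read
  1·σ_0 + 4·σ_1 + 1·σ_2 = 6(Δ_1 - Δ_0) = 12
  1·σ_1 + 4·σ_2 + 1·σ_3 = 6(Δ_2 - Δ_1) = 48
  1·σ_2 + 4·σ_3 + 1·σ_4 = 6(Δ_3 - Δ_2) = 30
Natural end conditions: σ_0 = σ_4 = 0.
Forward elimination and back-substitution give σ_0 = 0, σ_1 = 9/28, σ_2 = 75/7, σ_3 = 135/28, σ_4 = 0.
On [1, 2], s(t) = 0 - 193/28·(t - 1) + 9/56·(t - 1)² + 97/56·(t - 1)³.
With (t - 1) = 1/2: s(3/2) = -1429/448.

-3.1897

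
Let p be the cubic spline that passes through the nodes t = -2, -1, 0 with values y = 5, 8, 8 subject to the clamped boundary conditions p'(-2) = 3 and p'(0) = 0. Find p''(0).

3

With m_i denoting the second derivative at x_i, h_i = 1, 1, and Δ_i = (y_(i+1) − y_i)/h_i = 3, 0:
  1·m_0 + 4·m_1 + 1·m_2 = 6(Δ_1 - Δ_0) = -18
Clamped end conditions give two more equations: 2h_0·m_0 + h_0·m_1 = 6(Δ_0 - p'(-2)) = 0 and h_1·m_1 + 2h_1·m_2 = 6(p'(0) - Δ_1) = 0.
Hence m_0 = 3, m_1 = -6, m_2 = 3.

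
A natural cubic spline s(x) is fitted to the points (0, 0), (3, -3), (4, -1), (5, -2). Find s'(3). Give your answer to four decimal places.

1.9032

With m_i denoting the second derivative at x_i, h_i = 3, 1, 1, and Δ_i = (y_(i+1) − y_i)/h_i = -1, 2, -1:
  3·m_0 + 8·m_1 + 1·m_2 = 6(Δ_1 - Δ_0) = 18
  1·m_1 + 4·m_2 + 1·m_3 = 6(Δ_2 - Δ_1) = -18
Natural end conditions: m_0 = m_3 = 0.
Solving the tridiagonal system: m_0 = 0, m_1 = 90/31, m_2 = -162/31, m_3 = 0.
On [3, 4], s'(x) = b_1 + 2c_1·(x - 3) + 3d_1·(x - 3)² with b_1 = Δ_1 - h_1(2m_1 + m_2)/6 = 59/31, c_1 = m_1/2 = 45/31, d_1 = (m_2 - m_1)/(6h_1) = -42/31. So s'(3) = 59/31.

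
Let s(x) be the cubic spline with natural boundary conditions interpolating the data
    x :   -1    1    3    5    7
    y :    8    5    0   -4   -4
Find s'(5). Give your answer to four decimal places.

Put m_i = s'' at the i-th knot. Here h = (2, 2, 2, 2) and Δ = (-3/2, -5/2, -2, 0), so the interior equations h_(i-1)·m_(i-1) + 2(h_(i-1)+h_i)·m_i + h_i·m_(i+1) = 6(Δ_i − Δ_(i-1)) read
  2·m_0 + 8·m_1 + 2·m_2 = 6(Δ_1 - Δ_0) = -6
  2·m_1 + 8·m_2 + 2·m_3 = 6(Δ_2 - Δ_1) = 3
  2·m_2 + 8·m_3 + 2·m_4 = 6(Δ_3 - Δ_2) = 12
Natural end conditions: m_0 = m_4 = 0.
Solving the tridiagonal system: m_0 = 0, m_1 = -45/56, m_2 = 3/14, m_3 = 81/56, m_4 = 0.
On [5, 7], s'(x) = b_3 + 2c_3·(x - 5) + 3d_3·(x - 5)² with b_3 = Δ_3 - h_3(2m_3 + m_4)/6 = -27/28, c_3 = m_3/2 = 81/112, d_3 = (m_4 - m_3)/(6h_3) = -27/224. So s'(5) = -27/28.

-0.9643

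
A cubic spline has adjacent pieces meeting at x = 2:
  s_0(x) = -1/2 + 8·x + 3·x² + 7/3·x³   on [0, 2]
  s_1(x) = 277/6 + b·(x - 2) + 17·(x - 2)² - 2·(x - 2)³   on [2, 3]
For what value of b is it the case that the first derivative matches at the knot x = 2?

48

s_0'(x) = 8 + 6·x + 7·x², so s_0'(2) = 48. On the right, s_1'(2) = b, so b = 48.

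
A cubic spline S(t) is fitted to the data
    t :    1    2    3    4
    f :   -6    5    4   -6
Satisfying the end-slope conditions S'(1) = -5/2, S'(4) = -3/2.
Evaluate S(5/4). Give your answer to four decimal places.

Put M_i = S'' at the i-th knot. Here h = (1, 1, 1) and Δ = (11, -1, -10), so the interior equations h_(i-1)·M_(i-1) + 2(h_(i-1)+h_i)·M_i + h_i·M_(i+1) = 6(Δ_i − Δ_(i-1)) read
  1·M_0 + 4·M_1 + 1·M_2 = 6(Δ_1 - Δ_0) = -72
  1·M_1 + 4·M_2 + 1·M_3 = 6(Δ_2 - Δ_1) = -54
Clamped end conditions give two more equations: 2h_0·M_0 + h_0·M_1 = 6(Δ_0 - S'(1)) = 81 and h_2·M_2 + 2h_2·M_3 = 6(S'(4) - Δ_2) = 51.
Solving the tridiagonal system: M_0 = 817/15, M_1 = -419/15, M_2 = -221/15, M_3 = 493/15.
On [1, 2], S(t) = -6 - 5/2·(t - 1) + 817/30·(t - 1)² - 206/15·(t - 1)³.
With (t - 1) = 1/4: S(5/4) = -411/80.

-5.1375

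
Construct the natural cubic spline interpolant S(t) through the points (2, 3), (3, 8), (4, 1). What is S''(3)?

With M_i denoting the second derivative at x_i, h_i = 1, 1, and Δ_i = (y_(i+1) − y_i)/h_i = 5, -7:
  1·M_0 + 4·M_1 + 1·M_2 = 6(Δ_1 - Δ_0) = -72
Natural end conditions: M_0 = M_2 = 0.
Hence M_0 = 0, M_1 = -18, M_2 = 0.

-18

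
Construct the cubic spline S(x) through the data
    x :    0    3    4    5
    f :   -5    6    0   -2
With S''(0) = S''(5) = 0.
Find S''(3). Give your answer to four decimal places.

Put σ_i = S'' at the i-th knot. Here h = (3, 1, 1) and Δ = (11/3, -6, -2), so the interior equations h_(i-1)·σ_(i-1) + 2(h_(i-1)+h_i)·σ_i + h_i·σ_(i+1) = 6(Δ_i − Δ_(i-1)) read
  3·σ_0 + 8·σ_1 + 1·σ_2 = 6(Δ_1 - Δ_0) = -58
  1·σ_1 + 4·σ_2 + 1·σ_3 = 6(Δ_2 - Δ_1) = 24
Natural end conditions: σ_0 = σ_3 = 0.
Solving: σ_0 = 0, σ_1 = -256/31, σ_2 = 250/31, σ_3 = 0.

-8.2581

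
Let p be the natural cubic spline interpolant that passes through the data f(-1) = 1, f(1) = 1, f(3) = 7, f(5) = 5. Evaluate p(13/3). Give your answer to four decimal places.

Write M_i for p''(x_i). With h_i = 2, 2, 2 and divided differences Δ_i = 0, 3, -1, the continuity of p' gives the tridiagonal system
  2·M_0 + 8·M_1 + 2·M_2 = 6(Δ_1 - Δ_0) = 18
  2·M_1 + 8·M_2 + 2·M_3 = 6(Δ_2 - Δ_1) = -24
Natural end conditions: M_0 = M_3 = 0.
Solving: M_0 = 0, M_1 = 16/5, M_2 = -19/5, M_3 = 0.
On [3, 5], p(x) = 7 + 23/15·(x - 3) - 19/10·(x - 3)² + 19/60·(x - 3)³.
With (x - 3) = 4/3: p(13/3) = 2599/405.

6.4173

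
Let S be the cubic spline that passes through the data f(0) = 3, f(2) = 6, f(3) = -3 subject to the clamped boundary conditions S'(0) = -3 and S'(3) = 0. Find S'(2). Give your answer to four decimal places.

-7.7500

Let m_i = S''(x_i). Step sizes h_i = 2, 1; slopes of the chords Δ_i = (y_(i+1) - y_i)/h_i = 3/2, -9.
  2·m_0 + 6·m_1 + 1·m_2 = 6(Δ_1 - Δ_0) = -63
Clamped end conditions give two more equations: 2h_0·m_0 + h_0·m_1 = 6(Δ_0 - S'(0)) = 27 and h_1·m_1 + 2h_1·m_2 = 6(S'(3) - Δ_1) = 54.
Solving: m_0 = 73/4, m_1 = -23, m_2 = 77/2.
On [2, 3], S'(x) = b_1 + 2c_1·(x - 2) + 3d_1·(x - 2)² with b_1 = Δ_1 - h_1(2m_1 + m_2)/6 = -31/4, c_1 = m_1/2 = -23/2, d_1 = (m_2 - m_1)/(6h_1) = 41/4. So S'(2) = -31/4.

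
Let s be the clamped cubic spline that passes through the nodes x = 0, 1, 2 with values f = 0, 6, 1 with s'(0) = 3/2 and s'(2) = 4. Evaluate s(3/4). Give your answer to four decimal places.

5.2207

Write m_i for s''(x_i). With h_i = 1, 1 and divided differences Δ_i = 6, -5, the continuity of s' gives the tridiagonal system
  1·m_0 + 4·m_1 + 1·m_2 = 6(Δ_1 - Δ_0) = -66
Clamped end conditions give two more equations: 2h_0·m_0 + h_0·m_1 = 6(Δ_0 - s'(0)) = 27 and h_1·m_1 + 2h_1·m_2 = 6(s'(2) - Δ_1) = 54.
Solving the tridiagonal system: m_0 = 125/4, m_1 = -71/2, m_2 = 179/4.
On [0, 1], s(x) = 0 + 3/2·x + 125/8·x² - 89/8·x³.
With x = 3/4: s(3/4) = 2673/512.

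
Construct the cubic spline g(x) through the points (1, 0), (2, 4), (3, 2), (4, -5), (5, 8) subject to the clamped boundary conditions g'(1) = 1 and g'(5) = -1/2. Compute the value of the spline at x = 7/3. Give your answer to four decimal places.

4.7103

Write σ_i for g''(x_i). With h_i = 1, 1, 1, 1 and divided differences Δ_i = 4, -2, -7, 13, the continuity of g' gives the tridiagonal system
  1·σ_0 + 4·σ_1 + 1·σ_2 = 6(Δ_1 - Δ_0) = -36
  1·σ_1 + 4·σ_2 + 1·σ_3 = 6(Δ_2 - Δ_1) = -30
  1·σ_2 + 4·σ_3 + 1·σ_4 = 6(Δ_3 - Δ_2) = 120
Clamped end conditions give two more equations: 2h_0·σ_0 + h_0·σ_1 = 6(Δ_0 - g'(1)) = 18 and h_3·σ_3 + 2h_3·σ_4 = 6(g'(5) - Δ_3) = -81.
Solving: σ_0 = 717/56, σ_1 = -213/28, σ_2 = -147/8, σ_3 = 1431/28, σ_4 = -3699/56.
On [2, 3], g(x) = 4 + 403/112·(x - 2) - 213/56·(x - 2)² - 201/112·(x - 2)³.
With (x - 2) = 1/3: g(7/3) = 1187/252.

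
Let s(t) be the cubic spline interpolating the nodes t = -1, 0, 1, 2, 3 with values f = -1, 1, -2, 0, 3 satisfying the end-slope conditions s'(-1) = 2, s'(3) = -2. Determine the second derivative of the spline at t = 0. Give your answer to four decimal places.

-11.2857

Write M_i for s''(x_i). With h_i = 1, 1, 1, 1 and divided differences Δ_i = 2, -3, 2, 3, the continuity of s' gives the tridiagonal system
  1·M_0 + 4·M_1 + 1·M_2 = 6(Δ_1 - Δ_0) = -30
  1·M_1 + 4·M_2 + 1·M_3 = 6(Δ_2 - Δ_1) = 30
  1·M_2 + 4·M_3 + 1·M_4 = 6(Δ_3 - Δ_2) = 6
Clamped end conditions give two more equations: 2h_0·M_0 + h_0·M_1 = 6(Δ_0 - s'(-1)) = 0 and h_3·M_3 + 2h_3·M_4 = 6(s'(3) - Δ_3) = -30.
Forward elimination and back-substitution give M_0 = 79/14, M_1 = -79/7, M_2 = 19/2, M_3 = 23/7, M_4 = -233/14.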